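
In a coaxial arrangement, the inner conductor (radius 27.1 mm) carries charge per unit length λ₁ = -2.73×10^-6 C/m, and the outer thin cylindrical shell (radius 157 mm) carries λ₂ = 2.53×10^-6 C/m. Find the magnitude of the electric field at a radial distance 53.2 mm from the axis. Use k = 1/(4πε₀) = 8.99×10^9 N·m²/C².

By cylindrical symmetry E is radial; use a coaxial Gaussian cylinder of radius 53.2 mm and length L (between the conductors, 27.1 mm < r < 157 mm).
The shell at 157 mm lies outside the Gaussian surface, so λ_enc = λ₁ = -2.73e-6 C/m.
Applying ∮E·dA = Q_enc/ε₀ with the end caps contributing no flux:
E = 2k|λ_enc|/r = 2(8.99×10^9)(2.73×10^-6)/(0.0532) = 9.23×10^5 N/C.

|E| = 9.23×10^5 V/m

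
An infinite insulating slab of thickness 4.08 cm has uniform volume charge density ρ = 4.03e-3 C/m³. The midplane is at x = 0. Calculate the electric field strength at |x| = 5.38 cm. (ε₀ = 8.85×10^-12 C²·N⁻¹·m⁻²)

9.29×10^6 N/C

The point |x| = 5.38 cm lies outside the slab (half-thickness 0.0204 m). A symmetric pillbox spanning the full slab encloses Q_enc = ρ·d·A.
Flux = 2EA ⇒ E = |ρ|d/(2ε₀), independent of distance outside.
E = (4.03×10^-3)(0.0408)/(2·8.85×10^-12) = 9.29×10^6 N/C.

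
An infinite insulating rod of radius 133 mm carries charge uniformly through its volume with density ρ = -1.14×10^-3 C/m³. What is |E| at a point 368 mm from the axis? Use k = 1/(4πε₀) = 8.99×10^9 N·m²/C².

Take a coaxial cylindrical Gaussian surface of radius r = 368 mm and length L (r > 133 mm, full cross-section enclosed).
λ_enc = ρ·πR² = (-1.14×10^-3)π(0.133)² = -6.335×10^-5 C/m.
Gauss's law: E·2πrL = λ_enc L/ε₀.
E = 2k|λ_enc|/r = 2(8.99×10^9)(6.335e-5)/(0.368) = 3.10e6 N/C.

E = 3.10×10^6 N/C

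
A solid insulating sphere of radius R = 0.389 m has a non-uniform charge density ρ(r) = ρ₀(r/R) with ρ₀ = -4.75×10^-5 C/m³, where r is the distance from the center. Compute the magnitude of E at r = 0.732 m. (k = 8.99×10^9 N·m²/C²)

1.47×10^5 N/C

Symmetry ⇒ E = E(r) r̂. Gaussian sphere of radius r = 0.732 m (r > R, all charge enclosed).
Q_enc = 4π ∫₀^R ρ₀(r'/R)^1 r'² dr' = 4πρ₀R³/4 = -8.784×10^-6 C.
Since E is radial and uniform over the Gaussian sphere, Φ = E·4πr² = Q_enc/ε₀.
E = k|Q_enc|/r² = (8.99×10^9)(8.784×10^-6)/(0.732)² = 1.47×10^5 N/C.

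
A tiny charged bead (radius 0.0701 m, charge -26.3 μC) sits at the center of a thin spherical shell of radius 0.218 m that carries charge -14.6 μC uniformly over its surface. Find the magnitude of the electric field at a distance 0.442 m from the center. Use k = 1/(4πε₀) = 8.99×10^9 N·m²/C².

E = 1.88e6 N/C

Use a concentric Gaussian sphere at r = 0.442 m (r > 0.218 m, enclosing both).
Q_enc = (-26.3 μC) + (-14.6 μC) = -4.09×10^-5 C.
Since E is radial and uniform over the Gaussian sphere, Φ = E·4πr² = Q_enc/ε₀.
E = k|Q_enc|/r² = (8.99×10^9)(4.09e-5)/(0.442)² = 1.88×10^6 N/C.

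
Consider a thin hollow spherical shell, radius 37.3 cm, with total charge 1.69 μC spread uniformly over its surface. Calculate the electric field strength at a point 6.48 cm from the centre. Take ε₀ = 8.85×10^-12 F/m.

E = 0 (no enclosed charge)

By spherical symmetry E is radial; choose a Gaussian sphere of radius r = 6.48 cm (inside the shell, r < 37.3 cm).
No charge lies within this surface, so Q_enc = 0 and Gauss's law gives E·4πr² = 0 ⇒ E = 0.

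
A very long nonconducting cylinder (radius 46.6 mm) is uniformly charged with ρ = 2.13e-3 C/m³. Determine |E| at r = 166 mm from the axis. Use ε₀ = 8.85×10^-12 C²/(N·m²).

E = 1.57e6 N/C

Choose a coaxial cylinder of radius r = 166 mm (arbitrary length L) as the Gaussian surface (r > 46.6 mm, full cross-section enclosed).
λ_enc = ρ·πR² = (2.13e-3)π(0.0466)² = 1.453×10^-5 C/m.
Applying ∮E·dA = Q_enc/ε₀ with the end caps contributing no flux:
E = |λ_enc|/(2πε₀r) = (1.453×10^-5)/(2π·8.85×10^-12·0.166) = 1.57×10^6 N/C.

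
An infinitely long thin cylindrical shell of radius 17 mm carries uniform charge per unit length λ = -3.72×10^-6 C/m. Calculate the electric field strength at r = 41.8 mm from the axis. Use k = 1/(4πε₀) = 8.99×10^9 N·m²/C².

E ≈ 1.60×10^6 V/m

Choose a coaxial cylinder of radius r = 41.8 mm (arbitrary length L) as the Gaussian surface (r > 17 mm).
The full line charge is enclosed: λ_enc = -3.72×10^-6 C/m.
Since E is radial and uniform over the curved surface, Φ = E·2πrL = Q_enc/ε₀ = λ_enc L/ε₀.
E = 2k|λ_enc|/r = 2(8.99×10^9)(3.72e-6)/(0.0418) = 1.60×10^6 N/C.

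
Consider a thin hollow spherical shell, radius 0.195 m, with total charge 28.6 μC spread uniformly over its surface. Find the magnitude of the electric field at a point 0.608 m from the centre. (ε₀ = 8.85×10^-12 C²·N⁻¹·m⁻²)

E ≈ 6.96×10^5 N/C

Take a concentric spherical Gaussian surface of radius r = 0.608 m (r > 0.195 m).
The entire shell is enclosed: Q_enc = 2.86×10^-5 C.
Since E is radial and uniform over the Gaussian sphere, Φ = E·4πr² = Q_enc/ε₀.
E = |Q_enc|/(4πε₀r²) = (2.86×10^-5)/(4π·8.85×10^-12·(0.608)²) = 6.96e5 N/C.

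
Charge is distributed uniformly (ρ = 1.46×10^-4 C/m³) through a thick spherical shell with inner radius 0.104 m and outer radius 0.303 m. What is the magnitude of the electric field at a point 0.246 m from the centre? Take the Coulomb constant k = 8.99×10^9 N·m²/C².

Use a concentric Gaussian sphere at r = 0.246 m (within the shell material, 0.104 m < r < 0.303 m).
Enclosed charge is the volume from a to r: Q_enc = (4π/3)ρ(r³ − a³) = 8.416×10^-6 C.
Applying ∮E·dA = Q_enc/ε₀ with Φ = E(4πr²):
E = k|Q_enc|/r² = (8.99×10^9)(8.416×10^-6)/(0.246)² = 1.25×10^6 N/C.

|E| = 1.25×10^6 N/C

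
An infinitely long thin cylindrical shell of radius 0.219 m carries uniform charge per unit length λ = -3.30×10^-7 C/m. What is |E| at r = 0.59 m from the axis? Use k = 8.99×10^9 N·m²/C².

Choose a coaxial cylinder of radius r = 0.59 m (arbitrary length L) as the Gaussian surface (r > 0.219 m).
The full line charge is enclosed: λ_enc = -3.30×10^-7 C/m.
Since E is radial and uniform over the curved surface, Φ = E·2πrL = Q_enc/ε₀ = λ_enc L/ε₀.
E = 2k|λ_enc|/r = 2(8.99×10^9)(3.30e-7)/(0.59) = 1.01×10^4 N/C.

E ≈ 1.01×10^4 N/C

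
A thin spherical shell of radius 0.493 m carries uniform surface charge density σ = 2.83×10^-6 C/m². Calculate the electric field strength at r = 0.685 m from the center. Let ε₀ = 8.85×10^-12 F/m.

Use a concentric Gaussian sphere at r = 0.685 m (r > 0.493 m).
The entire shell is enclosed: Q_enc = σ·4πR² = (2.83e-6)·4π·(0.493)² = 8.644e-6 C.
Gauss's law: E·4πr² = Q_enc/ε₀.
E = |Q_enc|/(4πε₀r²) = (8.644e-6)/(4π·8.85×10^-12·(0.685)²) = 1.66×10^5 N/C.

|E| ≈ 1.66e5 N/C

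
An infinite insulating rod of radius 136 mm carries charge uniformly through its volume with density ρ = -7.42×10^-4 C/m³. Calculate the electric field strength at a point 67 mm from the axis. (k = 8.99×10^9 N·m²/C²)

Take a coaxial cylindrical Gaussian surface of radius r = 67 mm and length L (r < R).
Enclosed charge per unit length: λ_enc = ρ·πr² = (-7.42×10^-4)π(0.067)² = -1.046×10^-5 C/m.
Gauss's law: E·2πrL = λ_enc L/ε₀.
E = 2k|λ_enc|/r = 2(8.99×10^9)(1.046×10^-5)/(0.067) = 2.81×10^6 N/C.

2.81e6 N/C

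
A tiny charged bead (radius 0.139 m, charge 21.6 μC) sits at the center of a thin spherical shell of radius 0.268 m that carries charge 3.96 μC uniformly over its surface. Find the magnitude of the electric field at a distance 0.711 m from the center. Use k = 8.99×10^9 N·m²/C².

|E| = 4.55×10^5 V/m

Symmetry ⇒ E = E(r) r̂. Gaussian sphere of radius r = 0.711 m (r > 0.268 m, enclosing both).
Q_enc = (21.6 μC) + (3.96 μC) = 2.556×10^-5 C.
Applying ∮E·dA = Q_enc/ε₀ with Φ = E(4πr²):
E = k|Q_enc|/r² = (8.99×10^9)(2.556e-5)/(0.711)² = 4.55e5 N/C.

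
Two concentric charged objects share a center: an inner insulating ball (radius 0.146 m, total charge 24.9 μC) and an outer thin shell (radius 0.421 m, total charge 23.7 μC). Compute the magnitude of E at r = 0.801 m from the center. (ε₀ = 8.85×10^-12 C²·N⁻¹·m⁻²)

6.81e5 V/m

Use a concentric Gaussian sphere at r = 0.801 m (r > 0.421 m, enclosing both).
Q_enc = (24.9 μC) + (23.7 μC) = 4.86×10^-5 C.
Applying ∮E·dA = Q_enc/ε₀ with Φ = E(4πr²):
E = |Q_enc|/(4πε₀r²) = (4.86e-5)/(4π·8.85×10^-12·(0.801)²) = 6.81e5 N/C.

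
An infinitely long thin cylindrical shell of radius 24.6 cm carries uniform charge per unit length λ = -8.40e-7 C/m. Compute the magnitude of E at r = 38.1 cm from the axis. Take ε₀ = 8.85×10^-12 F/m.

E ≈ 3.96×10^4 N/C

By cylindrical symmetry E is radial; use a coaxial Gaussian cylinder of radius 38.1 cm and length L (r > 24.6 cm).
The full line charge is enclosed: λ_enc = -8.40×10^-7 C/m.
Gauss's law: E·2πrL = λ_enc L/ε₀.
E = |λ_enc|/(2πε₀r) = (8.40×10^-7)/(2π·8.85×10^-12·0.381) = 3.96×10^4 N/C.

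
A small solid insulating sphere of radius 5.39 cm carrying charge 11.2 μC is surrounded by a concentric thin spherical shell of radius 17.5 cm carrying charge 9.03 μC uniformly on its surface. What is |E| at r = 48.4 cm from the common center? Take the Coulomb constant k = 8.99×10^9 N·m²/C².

|E| = 7.76e5 N/C

Take a concentric spherical Gaussian surface of radius r = 48.4 cm (r > 17.5 cm, enclosing both).
Q_enc = (11.2 μC) + (9.03 μC) = 2.023×10^-5 C.
Gauss's law: E·4πr² = Q_enc/ε₀.
E = k|Q_enc|/r² = (8.99×10^9)(2.023×10^-5)/(0.484)² = 7.76×10^5 N/C.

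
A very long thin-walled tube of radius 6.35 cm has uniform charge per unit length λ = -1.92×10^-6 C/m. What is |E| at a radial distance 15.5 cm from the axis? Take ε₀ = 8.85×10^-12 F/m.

2.23e5 N/C

By cylindrical symmetry E is radial; use a coaxial Gaussian cylinder of radius 15.5 cm and length L (r > 6.35 cm).
The full line charge is enclosed: λ_enc = -1.92×10^-6 C/m.
Gauss's law: E·2πrL = λ_enc L/ε₀.
E = |λ_enc|/(2πε₀r) = (1.92×10^-6)/(2π·8.85×10^-12·0.155) = 2.23e5 N/C.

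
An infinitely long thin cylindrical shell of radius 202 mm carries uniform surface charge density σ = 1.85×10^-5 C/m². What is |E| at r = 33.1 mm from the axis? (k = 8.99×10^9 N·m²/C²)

Coaxial Gaussian cylinder, radius r = 33.1 mm, length L (r < 202 mm, inside the shell).
No charge is enclosed, so Gauss's law gives E·2πrL = 0 ⇒ E = 0.

|E| = 0 N/C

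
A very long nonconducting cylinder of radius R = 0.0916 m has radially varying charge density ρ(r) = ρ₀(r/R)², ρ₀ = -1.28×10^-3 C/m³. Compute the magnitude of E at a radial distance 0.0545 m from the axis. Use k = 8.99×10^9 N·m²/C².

By cylindrical symmetry E is radial; use a coaxial Gaussian cylinder of radius 0.0545 m and length L (r < R).
λ_enc = ∫₀^r ρ(r')·2πr' dr' = (2πρ₀/R²)·r^4/4 = -2.114e-6 C/m.
Applying ∮E·dA = Q_enc/ε₀ with the end caps contributing no flux:
E = 2k|λ_enc|/r = 2(8.99×10^9)(2.114×10^-6)/(0.0545) = 6.97e5 N/C.

E ≈ 6.97e5 V/m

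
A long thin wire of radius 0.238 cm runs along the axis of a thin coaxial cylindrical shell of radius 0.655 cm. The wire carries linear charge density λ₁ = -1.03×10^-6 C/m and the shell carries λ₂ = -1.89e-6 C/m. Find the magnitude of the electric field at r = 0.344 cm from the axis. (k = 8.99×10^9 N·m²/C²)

|E| = 5.38e6 V/m

Take a coaxial cylindrical Gaussian surface of radius r = 0.344 cm and length L (between the conductors, 0.238 cm < r < 0.655 cm).
Only the inner wire is enclosed; the outer shell contributes nothing inside itself. λ_enc = λ₁ = -1.03×10^-6 C/m.
Applying ∮E·dA = Q_enc/ε₀ with the end caps contributing no flux:
E = 2k|λ_enc|/r = 2(8.99×10^9)(1.03e-6)/(0.00344) = 5.38×10^6 N/C.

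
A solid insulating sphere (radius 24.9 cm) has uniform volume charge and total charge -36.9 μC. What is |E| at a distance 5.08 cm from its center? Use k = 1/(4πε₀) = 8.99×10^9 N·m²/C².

Use a concentric Gaussian sphere at r = 5.08 cm (r < R).
Only the charge within r is enclosed: Q_enc = Q·(r/R)³ = (-36.9 μC)·(5.08 cm/24.9 cm)³ = -3.133×10^-7 C.
Since E is radial and uniform over the Gaussian sphere, Φ = E·4πr² = Q_enc/ε₀.
E = k|Q_enc|/r² = (8.99×10^9)(3.133×10^-7)/(0.0508)² = 1.09e6 N/C.

1.09×10^6 N/C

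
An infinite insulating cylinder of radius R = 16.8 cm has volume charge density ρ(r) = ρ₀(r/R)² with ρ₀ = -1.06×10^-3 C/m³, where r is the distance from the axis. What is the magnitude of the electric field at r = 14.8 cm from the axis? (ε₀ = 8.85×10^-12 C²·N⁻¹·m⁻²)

Take a coaxial cylindrical Gaussian surface of radius r = 14.8 cm and length L (r < R).
λ_enc = ∫₀^r ρ(r')·2πr' dr' = (2πρ₀/R²)·r^4/4 = -2.83e-5 C/m.
Gauss's law: E·2πrL = λ_enc L/ε₀.
E = |λ_enc|/(2πε₀r) = (2.83e-5)/(2π·8.85×10^-12·0.148) = 3.44e6 N/C.

|E| ≈ 3.44×10^6 V/m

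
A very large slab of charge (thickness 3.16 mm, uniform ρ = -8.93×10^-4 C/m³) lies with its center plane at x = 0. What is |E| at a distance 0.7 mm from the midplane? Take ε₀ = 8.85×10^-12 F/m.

|E| = 7.06×10^4 N/C

By symmetry E is perpendicular to the slab. A Gaussian pillbox from −0.7 mm to +0.7 mm (face area A) lies entirely within the slab.
Q_enc = ρ·(2x)·A and flux = 2EA, so 2EA = 2ρxA/ε₀ ⇒ E = |ρ|x/ε₀.
E = (8.93×10^-4)(0.0007)/(8.85×10^-12) = 7.06×10^4 N/C.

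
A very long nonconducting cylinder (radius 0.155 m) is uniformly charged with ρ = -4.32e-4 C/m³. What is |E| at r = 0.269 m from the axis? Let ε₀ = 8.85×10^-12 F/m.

|E| ≈ 2.18×10^6 N/C

By cylindrical symmetry E is radial; use a coaxial Gaussian cylinder of radius 0.269 m and length L (r > 0.155 m, full cross-section enclosed).
λ_enc = ρ·πR² = (-4.32×10^-4)π(0.155)² = -3.261×10^-5 C/m.
Since E is radial and uniform over the curved surface, Φ = E·2πrL = Q_enc/ε₀ = λ_enc L/ε₀.
E = |λ_enc|/(2πε₀r) = (3.261×10^-5)/(2π·8.85×10^-12·0.269) = 2.18×10^6 N/C.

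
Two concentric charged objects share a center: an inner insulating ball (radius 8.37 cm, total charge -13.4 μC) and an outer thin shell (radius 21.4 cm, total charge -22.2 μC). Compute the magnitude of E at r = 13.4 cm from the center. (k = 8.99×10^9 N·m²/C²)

6.71×10^6 N/C

Take a concentric spherical Gaussian surface of radius r = 13.4 cm (between the bodies, 8.37 cm < r < 21.4 cm).
The shell at 21.4 cm lies outside the Gaussian surface, so Q_enc = -13.4 μC = -1.34e-5 C.
Applying ∮E·dA = Q_enc/ε₀ with Φ = E(4πr²):
E = k|Q_enc|/r² = (8.99×10^9)(1.34e-5)/(0.134)² = 6.71×10^6 N/C.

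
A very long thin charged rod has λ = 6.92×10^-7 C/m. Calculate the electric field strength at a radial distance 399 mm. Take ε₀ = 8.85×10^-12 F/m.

Choose a coaxial cylinder of radius r = 399 mm (arbitrary length L) as the Gaussian surface.
Q_enc = λL, so λ_enc = 6.92×10^-7 C/m.
Since E is radial and uniform over the curved surface, Φ = E·2πrL = Q_enc/ε₀ = λ_enc L/ε₀.
E = |λ_enc|/(2πε₀r) = (6.92e-7)/(2π·8.85×10^-12·0.399) = 3.12×10^4 N/C.

E = 3.12×10^4 N/C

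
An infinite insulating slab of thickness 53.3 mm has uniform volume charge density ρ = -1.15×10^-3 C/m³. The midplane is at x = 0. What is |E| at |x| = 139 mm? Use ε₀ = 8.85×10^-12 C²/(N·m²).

The point |x| = 139 mm lies outside the slab (half-thickness 0.02665 m). A symmetric pillbox spanning the full slab encloses Q_enc = ρ·d·A.
Flux = 2EA ⇒ E = |ρ|d/(2ε₀), independent of distance outside.
E = (1.15e-3)(0.0533)/(2·8.85×10^-12) = 3.46e6 N/C.

3.46×10^6 N/C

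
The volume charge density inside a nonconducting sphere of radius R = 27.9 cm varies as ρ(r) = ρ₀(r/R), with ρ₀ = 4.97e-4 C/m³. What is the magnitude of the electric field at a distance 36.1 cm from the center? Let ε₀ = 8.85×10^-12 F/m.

Symmetry ⇒ E = E(r) r̂. Gaussian sphere of radius r = 36.1 cm (r > R, all charge enclosed).
Q_enc = 4π ∫₀^R ρ₀(r'/R)^1 r'² dr' = 4πρ₀R³/4 = 3.391×10^-5 C.
By Gauss's law, ∮E·dA = E·4πr² = Q_enc/ε₀.
E = |Q_enc|/(4πε₀r²) = (3.391e-5)/(4π·8.85×10^-12·(0.361)²) = 2.34×10^6 N/C.

|E| ≈ 2.34e6 V/m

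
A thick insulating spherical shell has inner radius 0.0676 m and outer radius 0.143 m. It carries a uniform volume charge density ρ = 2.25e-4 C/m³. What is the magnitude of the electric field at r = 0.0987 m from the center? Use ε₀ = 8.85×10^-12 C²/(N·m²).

Take a concentric spherical Gaussian surface of radius r = 0.0987 m (within the shell material, 0.0676 m < r < 0.143 m).
Only the shell between 0.0676 m and r is enclosed: Q_enc = ρ·(4π/3)(r³ − a³) = (2.25×10^-4)·(4π/3)·((0.0987)³ − (0.0676)³) = 6.151×10^-7 C.
Gauss's law: E·4πr² = Q_enc/ε₀.
E = |Q_enc|/(4πε₀r²) = (6.151×10^-7)/(4π·8.85×10^-12·(0.0987)²) = 5.68×10^5 N/C.

5.68e5 N/C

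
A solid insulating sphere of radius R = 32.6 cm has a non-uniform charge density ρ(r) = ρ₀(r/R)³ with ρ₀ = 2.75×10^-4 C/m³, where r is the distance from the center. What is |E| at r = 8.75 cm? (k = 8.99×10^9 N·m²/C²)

Use a concentric Gaussian sphere at r = 8.75 cm (r < R).
Integrate the density: Q_enc = 4π ∫₀^r ρ₀(r'/R)^3 r'² dr' = 4πρ₀ r^6/(6·R³) = 7.461e-9 C.
Since E is radial and uniform over the Gaussian sphere, Φ = E·4πr² = Q_enc/ε₀.
E = k|Q_enc|/r² = (8.99×10^9)(7.461e-9)/(0.0875)² = 8.76e3 N/C.

|E| = 8.76e3 N/C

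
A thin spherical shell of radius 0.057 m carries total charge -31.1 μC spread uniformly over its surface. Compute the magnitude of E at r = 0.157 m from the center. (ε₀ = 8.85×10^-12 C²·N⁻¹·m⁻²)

|E| = 1.13×10^7 N/C

By spherical symmetry E is radial; choose a Gaussian sphere of radius r = 0.157 m (r > 0.057 m).
The entire shell is enclosed: Q_enc = -3.11e-5 C.
Since E is radial and uniform over the Gaussian sphere, Φ = E·4πr² = Q_enc/ε₀.
E = |Q_enc|/(4πε₀r²) = (3.11×10^-5)/(4π·8.85×10^-12·(0.157)²) = 1.13e7 N/C.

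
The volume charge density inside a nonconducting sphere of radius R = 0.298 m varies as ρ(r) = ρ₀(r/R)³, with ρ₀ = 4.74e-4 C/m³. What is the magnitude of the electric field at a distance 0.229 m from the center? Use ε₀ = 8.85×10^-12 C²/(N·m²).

By spherical symmetry E is radial; choose a Gaussian sphere of radius r = 0.229 m (r < R).
Q_enc = ∫₀^r ρ(r')·4πr'² dr' = (4πρ₀/R³) ∫₀^r r'^5 dr' = 4πρ₀ r^6/(6·R³) = 5.41×10^-6 C.
Since E is radial and uniform over the Gaussian sphere, Φ = E·4πr² = Q_enc/ε₀.
E = |Q_enc|/(4πε₀r²) = (5.41e-6)/(4π·8.85×10^-12·(0.229)²) = 9.28×10^5 N/C.

9.28e5 V/m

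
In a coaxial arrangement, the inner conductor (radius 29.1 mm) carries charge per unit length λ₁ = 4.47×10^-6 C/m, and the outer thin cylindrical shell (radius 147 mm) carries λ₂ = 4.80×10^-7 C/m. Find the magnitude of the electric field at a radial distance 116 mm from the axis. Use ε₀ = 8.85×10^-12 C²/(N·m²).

Choose a coaxial cylinder of radius r = 116 mm (arbitrary length L) as the Gaussian surface (between the conductors, 29.1 mm < r < 147 mm).
Only the inner wire is enclosed; the outer shell contributes nothing inside itself. λ_enc = λ₁ = 4.47×10^-6 C/m.
Gauss's law: E·2πrL = λ_enc L/ε₀.
E = |λ_enc|/(2πε₀r) = (4.47e-6)/(2π·8.85×10^-12·0.116) = 6.93e5 N/C.

|E| = 6.93e5 N/C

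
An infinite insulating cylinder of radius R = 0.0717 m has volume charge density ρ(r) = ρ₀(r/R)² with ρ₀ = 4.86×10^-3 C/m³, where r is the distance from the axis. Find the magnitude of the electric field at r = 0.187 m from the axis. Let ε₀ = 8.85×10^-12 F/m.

|E| ≈ 3.77×10^6 V/m

Coaxial Gaussian cylinder, radius r = 0.187 m, length L (r > R, full charge per length enclosed).
λ_enc = 2π ∫₀^R ρ₀(r'/R)^2 r' dr' = 2πρ₀R²/4 = 3.925×10^-5 C/m.
Applying ∮E·dA = Q_enc/ε₀ with the end caps contributing no flux:
E = |λ_enc|/(2πε₀r) = (3.925×10^-5)/(2π·8.85×10^-12·0.187) = 3.77×10^6 N/C.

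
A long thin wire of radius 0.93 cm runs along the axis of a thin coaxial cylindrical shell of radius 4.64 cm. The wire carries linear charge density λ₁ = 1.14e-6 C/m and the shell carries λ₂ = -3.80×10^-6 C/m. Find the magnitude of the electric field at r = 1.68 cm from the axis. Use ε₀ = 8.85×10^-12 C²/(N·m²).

|E| ≈ 1.22×10^6 N/C

By cylindrical symmetry E is radial; use a coaxial Gaussian cylinder of radius 1.68 cm and length L (between the conductors, 0.93 cm < r < 4.64 cm).
Only the inner wire is enclosed; the outer shell contributes nothing inside itself. λ_enc = λ₁ = 1.14×10^-6 C/m.
Applying ∮E·dA = Q_enc/ε₀ with the end caps contributing no flux:
E = |λ_enc|/(2πε₀r) = (1.14×10^-6)/(2π·8.85×10^-12·0.0168) = 1.22e6 N/C.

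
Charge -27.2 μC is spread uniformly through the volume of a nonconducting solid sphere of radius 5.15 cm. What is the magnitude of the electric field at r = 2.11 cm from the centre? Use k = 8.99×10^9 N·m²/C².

E ≈ 3.78×10^7 V/m

Take a concentric spherical Gaussian surface of radius r = 2.11 cm (r < R).
Only the charge within r is enclosed: Q_enc = Q·(r/R)³ = (-27.2 μC)·(2.11 cm/5.15 cm)³ = -1.871e-6 C.
Applying ∮E·dA = Q_enc/ε₀ with Φ = E(4πr²):
E = k|Q_enc|/r² = (8.99×10^9)(1.871×10^-6)/(0.0211)² = 3.78×10^7 N/C.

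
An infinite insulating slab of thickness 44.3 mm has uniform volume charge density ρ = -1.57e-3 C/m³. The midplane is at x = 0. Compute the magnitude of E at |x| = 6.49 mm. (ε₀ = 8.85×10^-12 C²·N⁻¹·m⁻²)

By symmetry E is perpendicular to the slab. A Gaussian pillbox from −6.49 mm to +6.49 mm (face area A) lies entirely within the slab.
Q_enc = ρ·(2x)·A and flux = 2EA, so 2EA = 2ρxA/ε₀ ⇒ E = |ρ|x/ε₀.
E = (1.57e-3)(0.00649)/(8.85×10^-12) = 1.15e6 N/C.

|E| ≈ 1.15×10^6 N/C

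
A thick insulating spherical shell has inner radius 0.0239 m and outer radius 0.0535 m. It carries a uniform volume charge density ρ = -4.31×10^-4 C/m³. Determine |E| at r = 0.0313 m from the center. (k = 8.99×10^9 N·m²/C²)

E = 2.82×10^5 N/C

Take a concentric spherical Gaussian surface of radius r = 0.0313 m (within the shell material, 0.0239 m < r < 0.0535 m).
Enclosed charge is the volume from a to r: Q_enc = (4π/3)ρ(r³ − a³) = -3.071×10^-8 C.
Applying ∮E·dA = Q_enc/ε₀ with Φ = E(4πr²):
E = k|Q_enc|/r² = (8.99×10^9)(3.071e-8)/(0.0313)² = 2.82×10^5 N/C.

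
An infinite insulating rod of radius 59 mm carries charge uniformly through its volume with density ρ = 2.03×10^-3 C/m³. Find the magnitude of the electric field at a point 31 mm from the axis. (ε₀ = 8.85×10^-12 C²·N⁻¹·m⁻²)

Choose a coaxial cylinder of radius r = 31 mm (arbitrary length L) as the Gaussian surface (r < R).
Charge inside radius r per length L is ρ·πr²·L, so λ_enc = ρπr² = 6.129×10^-6 C/m.
Gauss's law: E·2πrL = λ_enc L/ε₀.
E = |λ_enc|/(2πε₀r) = (6.129e-6)/(2π·8.85×10^-12·0.031) = 3.56e6 N/C.

3.56e6 N/C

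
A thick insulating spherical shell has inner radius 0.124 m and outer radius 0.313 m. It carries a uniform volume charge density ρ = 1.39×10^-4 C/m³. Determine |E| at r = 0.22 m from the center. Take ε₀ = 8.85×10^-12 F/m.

Take a concentric spherical Gaussian surface of radius r = 0.22 m (within the shell material, 0.124 m < r < 0.313 m).
Only the shell between 0.124 m and r is enclosed: Q_enc = ρ·(4π/3)(r³ − a³) = (1.39×10^-4)·(4π/3)·((0.22)³ − (0.124)³) = 5.09e-6 C.
Since E is radial and uniform over the Gaussian sphere, Φ = E·4πr² = Q_enc/ε₀.
E = |Q_enc|/(4πε₀r²) = (5.09×10^-6)/(4π·8.85×10^-12·(0.22)²) = 9.46×10^5 N/C.

E = 9.46×10^5 N/C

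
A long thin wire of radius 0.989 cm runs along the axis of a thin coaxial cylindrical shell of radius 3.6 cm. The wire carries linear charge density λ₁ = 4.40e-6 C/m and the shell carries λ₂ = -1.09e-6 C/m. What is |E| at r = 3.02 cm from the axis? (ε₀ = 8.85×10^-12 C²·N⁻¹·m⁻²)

Choose a coaxial cylinder of radius r = 3.02 cm (arbitrary length L) as the Gaussian surface (between the conductors, 0.989 cm < r < 3.6 cm).
Only the inner wire is enclosed; the outer shell contributes nothing inside itself. λ_enc = λ₁ = 4.40×10^-6 C/m.
Gauss's law: E·2πrL = λ_enc L/ε₀.
E = |λ_enc|/(2πε₀r) = (4.40×10^-6)/(2π·8.85×10^-12·0.0302) = 2.62×10^6 N/C.

2.62×10^6 N/C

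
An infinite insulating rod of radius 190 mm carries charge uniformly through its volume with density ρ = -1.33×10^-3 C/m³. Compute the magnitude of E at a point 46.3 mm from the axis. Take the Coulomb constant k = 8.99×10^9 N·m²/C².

Coaxial Gaussian cylinder, radius r = 46.3 mm, length L (r < R).
Charge inside radius r per length L is ρ·πr²·L, so λ_enc = ρπr² = -8.957×10^-6 C/m.
Applying ∮E·dA = Q_enc/ε₀ with the end caps contributing no flux:
E = 2k|λ_enc|/r = 2(8.99×10^9)(8.957e-6)/(0.0463) = 3.48×10^6 N/C.

3.48e6 N/C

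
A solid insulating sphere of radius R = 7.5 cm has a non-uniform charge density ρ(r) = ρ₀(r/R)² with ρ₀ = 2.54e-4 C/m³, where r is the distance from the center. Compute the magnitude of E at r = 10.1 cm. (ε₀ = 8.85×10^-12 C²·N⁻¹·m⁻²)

Use a concentric Gaussian sphere at r = 10.1 cm (r > R, all charge enclosed).
Q_enc = 4π ∫₀^R ρ₀(r'/R)^2 r'² dr' = 4πρ₀R³/5 = 2.693×10^-7 C.
By Gauss's law, ∮E·dA = E·4πr² = Q_enc/ε₀.
E = |Q_enc|/(4πε₀r²) = (2.693e-7)/(4π·8.85×10^-12·(0.101)²) = 2.37×10^5 N/C.

|E| ≈ 2.37×10^5 N/C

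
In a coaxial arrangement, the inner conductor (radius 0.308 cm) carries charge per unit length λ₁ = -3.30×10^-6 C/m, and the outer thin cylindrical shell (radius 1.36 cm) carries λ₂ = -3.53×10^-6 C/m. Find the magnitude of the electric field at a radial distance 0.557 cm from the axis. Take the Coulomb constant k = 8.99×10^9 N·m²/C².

1.07×10^7 V/m

Take a coaxial cylindrical Gaussian surface of radius r = 0.557 cm and length L (between the conductors, 0.308 cm < r < 1.36 cm).
The shell at 1.36 cm lies outside the Gaussian surface, so λ_enc = λ₁ = -3.30×10^-6 C/m.
Since E is radial and uniform over the curved surface, Φ = E·2πrL = Q_enc/ε₀ = λ_enc L/ε₀.
E = 2k|λ_enc|/r = 2(8.99×10^9)(3.30×10^-6)/(0.00557) = 1.07×10^7 N/C.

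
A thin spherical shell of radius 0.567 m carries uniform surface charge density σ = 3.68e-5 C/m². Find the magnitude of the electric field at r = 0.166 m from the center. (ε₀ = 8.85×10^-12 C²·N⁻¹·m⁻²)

|E| = 0 V/m

Take a concentric spherical Gaussian surface of radius r = 0.166 m (inside the shell, r < 0.567 m).
All the charge is outside the Gaussian surface: Q_enc = 0, hence E = 0 everywhere inside the shell.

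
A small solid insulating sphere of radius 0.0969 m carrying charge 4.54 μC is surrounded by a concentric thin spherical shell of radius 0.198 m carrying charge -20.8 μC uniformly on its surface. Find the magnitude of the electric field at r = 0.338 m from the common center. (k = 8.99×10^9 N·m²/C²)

Take a concentric spherical Gaussian surface of radius r = 0.338 m (r > 0.198 m, enclosing both).
Q_enc = (4.54 μC) + (-20.8 μC) = -1.626×10^-5 C.
Applying ∮E·dA = Q_enc/ε₀ with Φ = E(4πr²):
E = k|Q_enc|/r² = (8.99×10^9)(1.626×10^-5)/(0.338)² = 1.28×10^6 N/C.

|E| = 1.28×10^6 V/m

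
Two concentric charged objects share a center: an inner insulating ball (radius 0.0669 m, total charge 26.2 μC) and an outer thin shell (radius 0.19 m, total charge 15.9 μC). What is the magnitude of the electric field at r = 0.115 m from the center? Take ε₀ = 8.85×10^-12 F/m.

1.78×10^7 N/C

By spherical symmetry E is radial; choose a Gaussian sphere of radius r = 0.115 m (between the bodies, 0.0669 m < r < 0.19 m).
The shell at 0.19 m lies outside the Gaussian surface, so Q_enc = 26.2 μC = 2.62e-5 C.
Gauss's law: E·4πr² = Q_enc/ε₀.
E = |Q_enc|/(4πε₀r²) = (2.62×10^-5)/(4π·8.85×10^-12·(0.115)²) = 1.78×10^7 N/C.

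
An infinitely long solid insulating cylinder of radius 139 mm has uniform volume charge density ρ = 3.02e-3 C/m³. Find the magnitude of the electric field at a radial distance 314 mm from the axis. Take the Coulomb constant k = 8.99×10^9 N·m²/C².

1.05e7 N/C

Take a coaxial cylindrical Gaussian surface of radius r = 314 mm and length L (r > 139 mm, full cross-section enclosed).
λ_enc = ρ·πR² = (3.02×10^-3)π(0.139)² = 1.833×10^-4 C/m.
Applying ∮E·dA = Q_enc/ε₀ with the end caps contributing no flux:
E = 2k|λ_enc|/r = 2(8.99×10^9)(1.833e-4)/(0.314) = 1.05e7 N/C.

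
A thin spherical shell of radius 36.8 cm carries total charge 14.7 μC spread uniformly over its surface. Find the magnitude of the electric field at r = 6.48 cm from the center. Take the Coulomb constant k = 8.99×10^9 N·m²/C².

E = 0

By spherical symmetry E is radial; choose a Gaussian sphere of radius r = 6.48 cm (inside the shell, r < 36.8 cm).
No charge lies within this surface, so Q_enc = 0 and Gauss's law gives E·4πr² = 0 ⇒ E = 0.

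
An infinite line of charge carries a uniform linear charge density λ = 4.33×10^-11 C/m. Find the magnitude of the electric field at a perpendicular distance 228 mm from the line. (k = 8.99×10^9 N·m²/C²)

E ≈ 3.41 N/C

By cylindrical symmetry E is radial; use a coaxial Gaussian cylinder of radius 228 mm and length L.
Q_enc = λL, so λ_enc = 4.33×10^-11 C/m.
Since E is radial and uniform over the curved surface, Φ = E·2πrL = Q_enc/ε₀ = λ_enc L/ε₀.
E = 2k|λ_enc|/r = 2(8.99×10^9)(4.33×10^-11)/(0.228) = 3.41 N/C.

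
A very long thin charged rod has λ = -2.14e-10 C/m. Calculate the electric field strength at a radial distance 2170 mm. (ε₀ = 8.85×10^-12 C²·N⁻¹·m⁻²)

Choose a coaxial cylinder of radius r = 2170 mm (arbitrary length L) as the Gaussian surface.
Q_enc = λL, so λ_enc = -2.14e-10 C/m.
Gauss's law: E·2πrL = λ_enc L/ε₀.
E = |λ_enc|/(2πε₀r) = (2.14×10^-10)/(2π·8.85×10^-12·2.17) = 1.77 N/C.

E ≈ 1.77 N/C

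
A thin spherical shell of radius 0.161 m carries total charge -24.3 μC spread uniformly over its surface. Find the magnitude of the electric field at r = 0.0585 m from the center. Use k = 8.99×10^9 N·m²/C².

Use a concentric Gaussian sphere at r = 0.0585 m (inside the shell, r < 0.161 m).
No charge lies within this surface, so Q_enc = 0 and Gauss's law gives E·4πr² = 0 ⇒ E = 0.

E = 0 (no enclosed charge)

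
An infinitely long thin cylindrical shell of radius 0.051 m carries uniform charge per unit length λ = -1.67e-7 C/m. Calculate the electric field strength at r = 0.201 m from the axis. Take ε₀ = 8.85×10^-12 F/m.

1.49×10^4 N/C

Take a coaxial cylindrical Gaussian surface of radius r = 0.201 m and length L (r > 0.051 m).
The full line charge is enclosed: λ_enc = -1.67e-7 C/m.
Gauss's law: E·2πrL = λ_enc L/ε₀.
E = |λ_enc|/(2πε₀r) = (1.67×10^-7)/(2π·8.85×10^-12·0.201) = 1.49×10^4 N/C.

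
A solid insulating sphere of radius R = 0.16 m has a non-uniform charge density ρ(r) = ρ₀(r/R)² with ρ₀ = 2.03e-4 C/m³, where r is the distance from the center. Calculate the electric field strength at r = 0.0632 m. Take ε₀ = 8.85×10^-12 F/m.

E ≈ 4.52e4 N/C

Symmetry ⇒ E = E(r) r̂. Gaussian sphere of radius r = 0.0632 m (r < R).
Integrate the density: Q_enc = 4π ∫₀^r ρ₀(r'/R)^2 r'² dr' = 4πρ₀ r^5/(5·R²) = 2.009×10^-8 C.
Applying ∮E·dA = Q_enc/ε₀ with Φ = E(4πr²):
E = |Q_enc|/(4πε₀r²) = (2.009×10^-8)/(4π·8.85×10^-12·(0.0632)²) = 4.52×10^4 N/C.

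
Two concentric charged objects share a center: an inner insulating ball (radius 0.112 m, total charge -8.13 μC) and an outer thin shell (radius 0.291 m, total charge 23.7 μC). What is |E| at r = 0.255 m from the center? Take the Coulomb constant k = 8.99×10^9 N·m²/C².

|E| ≈ 1.12×10^6 N/C

Symmetry ⇒ E = E(r) r̂. Gaussian sphere of radius r = 0.255 m (between the bodies, 0.112 m < r < 0.291 m).
Only the inner charge is enclosed; the outer shell contributes nothing inside itself. Q_enc = -8.13 μC = -8.13×10^-6 C.
Gauss's law: E·4πr² = Q_enc/ε₀.
E = k|Q_enc|/r² = (8.99×10^9)(8.13e-6)/(0.255)² = 1.12×10^6 N/C.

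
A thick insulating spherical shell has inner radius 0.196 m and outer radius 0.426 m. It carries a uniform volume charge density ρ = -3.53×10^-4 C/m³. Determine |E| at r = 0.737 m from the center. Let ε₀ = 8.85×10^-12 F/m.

E = 1.71e6 V/m

By spherical symmetry E is radial; choose a Gaussian sphere of radius r = 0.737 m (r > 0.426 m, enclosing the whole shell).
Q_enc = ρ·(4π/3)(b³ − a³) = (-3.53e-4)·(4π/3)·((0.426)³ − (0.196)³) = -1.032×10^-4 C.
Since E is radial and uniform over the Gaussian sphere, Φ = E·4πr² = Q_enc/ε₀.
E = |Q_enc|/(4πε₀r²) = (1.032×10^-4)/(4π·8.85×10^-12·(0.737)²) = 1.71×10^6 N/C.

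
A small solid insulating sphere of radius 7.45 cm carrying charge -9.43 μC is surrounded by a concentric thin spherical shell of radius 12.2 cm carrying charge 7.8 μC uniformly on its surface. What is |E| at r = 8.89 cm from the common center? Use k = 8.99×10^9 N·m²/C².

Take a concentric spherical Gaussian surface of radius r = 8.89 cm (between the bodies, 7.45 cm < r < 12.2 cm).
The shell at 12.2 cm lies outside the Gaussian surface, so Q_enc = -9.43 μC = -9.43×10^-6 C.
By Gauss's law, ∮E·dA = E·4πr² = Q_enc/ε₀.
E = k|Q_enc|/r² = (8.99×10^9)(9.43×10^-6)/(0.0889)² = 1.07×10^7 N/C.

|E| = 1.07e7 V/m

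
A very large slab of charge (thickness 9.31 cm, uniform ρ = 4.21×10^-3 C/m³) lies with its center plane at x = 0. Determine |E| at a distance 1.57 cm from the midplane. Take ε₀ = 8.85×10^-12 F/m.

By symmetry E is perpendicular to the slab. A Gaussian pillbox from −1.57 cm to +1.57 cm (face area A) lies entirely within the slab.
Q_enc = ρ·(2x)·A and flux = 2EA, so 2EA = 2ρxA/ε₀ ⇒ E = |ρ|x/ε₀.
E = (4.21×10^-3)(0.0157)/(8.85×10^-12) = 7.47×10^6 N/C.

E = 7.47×10^6 V/m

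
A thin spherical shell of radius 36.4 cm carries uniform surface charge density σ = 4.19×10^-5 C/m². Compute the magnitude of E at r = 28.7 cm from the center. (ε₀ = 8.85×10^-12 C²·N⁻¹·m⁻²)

E = 0 (no enclosed charge)

Symmetry ⇒ E = E(r) r̂. Gaussian sphere of radius r = 28.7 cm (inside the shell, r < 36.4 cm).
All the charge is outside the Gaussian surface: Q_enc = 0, hence E = 0 everywhere inside the shell.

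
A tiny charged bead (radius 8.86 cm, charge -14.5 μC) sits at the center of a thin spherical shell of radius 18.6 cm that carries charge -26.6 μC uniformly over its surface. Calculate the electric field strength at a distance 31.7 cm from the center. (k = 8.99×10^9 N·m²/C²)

Use a concentric Gaussian sphere at r = 31.7 cm (r > 18.6 cm, enclosing both).
Q_enc = (-14.5 μC) + (-26.6 μC) = -4.11×10^-5 C.
Applying ∮E·dA = Q_enc/ε₀ with Φ = E(4πr²):
E = k|Q_enc|/r² = (8.99×10^9)(4.11×10^-5)/(0.317)² = 3.68×10^6 N/C.

|E| = 3.68×10^6 N/C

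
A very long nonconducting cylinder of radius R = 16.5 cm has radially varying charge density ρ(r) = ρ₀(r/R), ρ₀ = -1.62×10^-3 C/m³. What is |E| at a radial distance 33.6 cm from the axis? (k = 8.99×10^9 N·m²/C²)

Take a coaxial cylindrical Gaussian surface of radius r = 33.6 cm and length L (r > R, full charge per length enclosed).
λ_enc = 2π ∫₀^R ρ₀(r'/R)^1 r' dr' = 2πρ₀R²/3 = -9.237e-5 C/m.
Applying ∮E·dA = Q_enc/ε₀ with the end caps contributing no flux:
E = 2k|λ_enc|/r = 2(8.99×10^9)(9.237×10^-5)/(0.336) = 4.94e6 N/C.

E = 4.94×10^6 V/m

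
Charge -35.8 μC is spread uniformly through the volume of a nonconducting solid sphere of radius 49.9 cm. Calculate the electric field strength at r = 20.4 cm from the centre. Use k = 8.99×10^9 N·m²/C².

Symmetry ⇒ E = E(r) r̂. Gaussian sphere of radius r = 20.4 cm (r < R).
For a uniform sphere the enclosed fraction is (r/R)³, so Q_enc = (-35.8 μC)(0.204/0.499)³ = -2.446e-6 C.
By Gauss's law, ∮E·dA = E·4πr² = Q_enc/ε₀.
E = k|Q_enc|/r² = (8.99×10^9)(2.446e-6)/(0.204)² = 5.28×10^5 N/C.

E = 5.28×10^5 V/m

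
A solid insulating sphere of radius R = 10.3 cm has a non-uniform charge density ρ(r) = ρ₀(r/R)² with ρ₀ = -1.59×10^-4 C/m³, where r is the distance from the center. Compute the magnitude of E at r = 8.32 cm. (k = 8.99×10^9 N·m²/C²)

Symmetry ⇒ E = E(r) r̂. Gaussian sphere of radius r = 8.32 cm (r < R).
Q_enc = ∫₀^r ρ(r')·4πr'² dr' = (4πρ₀/R²) ∫₀^r r'^4 dr' = 4πρ₀ r^5/(5·R²) = -1.502×10^-7 C.
By Gauss's law, ∮E·dA = E·4πr² = Q_enc/ε₀.
E = k|Q_enc|/r² = (8.99×10^9)(1.502e-7)/(0.0832)² = 1.95×10^5 N/C.

|E| = 1.95×10^5 V/m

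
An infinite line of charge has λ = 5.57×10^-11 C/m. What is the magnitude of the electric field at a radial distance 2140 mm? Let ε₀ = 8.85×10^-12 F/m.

Choose a coaxial cylinder of radius r = 2140 mm (arbitrary length L) as the Gaussian surface.
Q_enc = λL, so λ_enc = 5.57×10^-11 C/m.
By Gauss's law (flux through the curved wall only), E·2πrL = λ_enc L/ε₀.
E = |λ_enc|/(2πε₀r) = (5.57e-11)/(2π·8.85×10^-12·2.14) = 0.468 N/C.

|E| = 0.468 N/C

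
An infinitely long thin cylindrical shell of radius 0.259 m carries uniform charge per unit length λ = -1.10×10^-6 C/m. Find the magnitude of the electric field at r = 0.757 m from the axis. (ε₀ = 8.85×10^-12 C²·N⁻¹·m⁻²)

Choose a coaxial cylinder of radius r = 0.757 m (arbitrary length L) as the Gaussian surface (r > 0.259 m).
The full line charge is enclosed: λ_enc = -1.10×10^-6 C/m.
Applying ∮E·dA = Q_enc/ε₀ with the end caps contributing no flux:
E = |λ_enc|/(2πε₀r) = (1.10e-6)/(2π·8.85×10^-12·0.757) = 2.61e4 N/C.

E = 2.61×10^4 N/C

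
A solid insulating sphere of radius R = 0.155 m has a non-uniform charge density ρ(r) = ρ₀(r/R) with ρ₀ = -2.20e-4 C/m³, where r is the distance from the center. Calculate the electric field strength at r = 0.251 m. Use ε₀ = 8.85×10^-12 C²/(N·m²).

Use a concentric Gaussian sphere at r = 0.251 m (r > R, all charge enclosed).
Q_enc = 4π ∫₀^R ρ₀(r'/R)^1 r'² dr' = 4πρ₀R³/4 = -2.574×10^-6 C.
Gauss's law: E·4πr² = Q_enc/ε₀.
E = |Q_enc|/(4πε₀r²) = (2.574×10^-6)/(4π·8.85×10^-12·(0.251)²) = 3.67e5 N/C.

E ≈ 3.67e5 N/C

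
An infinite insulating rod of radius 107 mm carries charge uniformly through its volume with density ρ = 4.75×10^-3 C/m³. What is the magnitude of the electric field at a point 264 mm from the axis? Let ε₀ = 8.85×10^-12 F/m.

Choose a coaxial cylinder of radius r = 264 mm (arbitrary length L) as the Gaussian surface (r > 107 mm, full cross-section enclosed).
λ_enc = ρ·πR² = (4.75×10^-3)π(0.107)² = 1.708×10^-4 C/m.
Applying ∮E·dA = Q_enc/ε₀ with the end caps contributing no flux:
E = |λ_enc|/(2πε₀r) = (1.708×10^-4)/(2π·8.85×10^-12·0.264) = 1.16e7 N/C.

E = 1.16e7 N/C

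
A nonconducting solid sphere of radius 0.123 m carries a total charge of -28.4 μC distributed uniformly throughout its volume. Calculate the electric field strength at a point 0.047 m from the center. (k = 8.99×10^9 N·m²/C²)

E ≈ 6.45×10^6 N/C

By spherical symmetry E is radial; choose a Gaussian sphere of radius r = 0.047 m (r < R).
Only the charge within r is enclosed: Q_enc = Q·(r/R)³ = (-28.4 μC)·(0.047 m/0.123 m)³ = -1.585e-6 C.
Applying ∮E·dA = Q_enc/ε₀ with Φ = E(4πr²):
E = k|Q_enc|/r² = (8.99×10^9)(1.585e-6)/(0.047)² = 6.45×10^6 N/C.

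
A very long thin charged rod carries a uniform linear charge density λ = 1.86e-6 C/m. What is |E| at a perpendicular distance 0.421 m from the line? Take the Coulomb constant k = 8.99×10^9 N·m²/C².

Choose a coaxial cylinder of radius r = 0.421 m (arbitrary length L) as the Gaussian surface.
Q_enc = λL, so λ_enc = 1.86×10^-6 C/m.
Applying ∮E·dA = Q_enc/ε₀ with the end caps contributing no flux:
E = 2k|λ_enc|/r = 2(8.99×10^9)(1.86e-6)/(0.421) = 7.94×10^4 N/C.

7.94e4 N/C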